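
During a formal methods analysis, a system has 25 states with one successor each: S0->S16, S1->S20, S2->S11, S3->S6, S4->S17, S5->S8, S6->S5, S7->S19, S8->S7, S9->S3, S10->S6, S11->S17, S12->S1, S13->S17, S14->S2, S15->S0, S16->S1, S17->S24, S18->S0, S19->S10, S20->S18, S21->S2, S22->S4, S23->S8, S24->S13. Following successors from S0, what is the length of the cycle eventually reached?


Trace from S0 until a state repeats:
  S0 -> S16 -> S1 -> S20 -> S18 -> S0
S0 first seen at step 0, revisited at step 5.
Cycle length = 5 - 0 = 5

5


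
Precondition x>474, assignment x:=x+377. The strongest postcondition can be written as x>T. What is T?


Formula: sp(P, x:=E) = exists old_x. (x = E[old_x/x]) AND P[old_x/x] (old_x is the value of x before the assignment; eliminate old_x by solving x = E[old_x/x] for old_x)
Step 1: Precondition P: x>474, i.e. old_x > 474
Step 2: Assignment gives x = old_x + 377, so old_x = x - 377
Step 3: Substitute into P: x - 377 > 474
Step 4: Simplify: x > 474+377 = 851

851


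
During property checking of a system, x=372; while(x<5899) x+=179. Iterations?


Step 1: x goes from 372 toward 5899 by 179; the body runs while x<5899, so iterations = ceil((bound-start)/step)
Step 2: Distance=5527
Step 3: ceil(5527/179)=31

31


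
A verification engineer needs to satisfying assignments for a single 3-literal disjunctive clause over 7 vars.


Step 1: Total=2^7=128
Step 2: Unsat when all 3 false: 2^4=16
Step 3: Sat=128-16=112

112


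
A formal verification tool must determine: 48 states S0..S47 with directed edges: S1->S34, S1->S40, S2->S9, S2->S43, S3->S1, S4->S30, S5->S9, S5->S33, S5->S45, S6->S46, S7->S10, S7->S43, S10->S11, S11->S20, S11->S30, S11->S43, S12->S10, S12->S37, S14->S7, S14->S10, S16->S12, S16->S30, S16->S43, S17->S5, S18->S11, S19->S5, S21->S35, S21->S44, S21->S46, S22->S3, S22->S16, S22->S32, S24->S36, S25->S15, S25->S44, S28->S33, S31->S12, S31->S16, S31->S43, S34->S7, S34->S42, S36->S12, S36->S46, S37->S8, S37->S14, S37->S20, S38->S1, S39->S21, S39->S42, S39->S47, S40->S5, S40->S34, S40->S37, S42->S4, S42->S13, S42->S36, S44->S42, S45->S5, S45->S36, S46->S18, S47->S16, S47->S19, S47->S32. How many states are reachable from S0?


BFS from S0:
  layer 0: {S0}
Reachable set: {S0}
Count = 1

1


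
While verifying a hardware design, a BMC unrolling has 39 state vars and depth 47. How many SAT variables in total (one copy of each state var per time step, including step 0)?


BMC unrolls to depth k, creating one copy of each state var for steps 0..k.
Step count = 47 + 1 = 48 (steps 0 through 47)
Vars per step = 39
Total = 39 * 48 = 1872

1872


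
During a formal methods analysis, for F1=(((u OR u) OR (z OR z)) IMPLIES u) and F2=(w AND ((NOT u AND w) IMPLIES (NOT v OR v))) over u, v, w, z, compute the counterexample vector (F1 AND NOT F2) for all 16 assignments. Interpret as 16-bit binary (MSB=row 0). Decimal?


F1 = (((u OR u) OR (z OR z)) IMPLIES u)
F2 = (w AND ((NOT u AND w) IMPLIES (NOT v OR v)))
Counterexample to F1=>F2 is where F1=1 and F2=0.
Evaluate each row (bits = u,v,w,z, MSB first):
  row 0 [0000]: F1=1 F2=0 -> F1&~F2 -> 1
  row 1 [0001]: F1=0 F2=0 -> F1&~F2 -> 0
  row 2 [0010]: F1=1 F2=1 -> F1&~F2 -> 0
  row 3 [0011]: F1=0 F2=1 -> F1&~F2 -> 0
  row 4 [0100]: F1=1 F2=0 -> F1&~F2 -> 1
  row 5 [0101]: F1=0 F2=0 -> F1&~F2 -> 0
  row 6 [0110]: F1=1 F2=1 -> F1&~F2 -> 0
  row 7 [0111]: F1=0 F2=1 -> F1&~F2 -> 0
  row 8 [1000]: F1=1 F2=0 -> F1&~F2 -> 1
  row 9 [1001]: F1=1 F2=0 -> F1&~F2 -> 1
  row 10 [1010]: F1=1 F2=1 -> F1&~F2 -> 0
  row 11 [1011]: F1=1 F2=1 -> F1&~F2 -> 0
  row 12 [1100]: F1=1 F2=0 -> F1&~F2 -> 1
  row 13 [1101]: F1=1 F2=0 -> F1&~F2 -> 1
  row 14 [1110]: F1=1 F2=1 -> F1&~F2 -> 0
  row 15 [1111]: F1=1 F2=1 -> F1&~F2 -> 0
Full result column, 4 rows per line (u,v fixed per line; w,z runs 00..11 left to right):
  rows 0-3 [u,v=00]: 1000  = hex 8
  rows 4-7 [u,v=01]: 1000  = hex 8
  rows 8-11 [u,v=10]: 1100  = hex C
  rows 12-15 [u,v=11]: 1100  = hex C
Counterexample vector (row 0 .. row 15) = 1000100011001100
Output column grouped in 4s = 1000 1000 1100 1100 = 0x88CC
Convert to decimal digit by digit (value = value*16 + digit):
  8 -> 8
  8*16 + 8 = 136
  136*16 + 12 (C) = 2188
  2188*16 + 12 (C) = 35020
Decimal = 35020

35020


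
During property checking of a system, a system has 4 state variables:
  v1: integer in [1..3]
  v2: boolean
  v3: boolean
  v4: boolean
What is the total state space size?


State space = product of domain sizes of all variables.
Domain sizes:
  v1 (integer in [1..3]): 3
  v2 (boolean): 2
  v3 (boolean): 2
  v4 (boolean): 2
Product = 3 * 2 * 2 * 2 = 24

24


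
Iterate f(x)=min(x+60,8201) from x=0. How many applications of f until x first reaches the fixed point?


Step 1: x=0, cap=8201, increment=60
Step 2: x grows by 60 each step until capped at 8201; fixed point is x=8201
Step 3: iterations = ceil(8201/60) = 137

137


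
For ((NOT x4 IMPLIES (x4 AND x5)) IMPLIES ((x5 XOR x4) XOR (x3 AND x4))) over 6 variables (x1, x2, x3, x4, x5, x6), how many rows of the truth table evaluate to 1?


Formula: ((NOT x4 IMPLIES (x4 AND x5)) IMPLIES ((x5 XOR x4) XOR (x3 AND x4))) over 6 vars (64 rows)
Evaluate each row (x1, x2, x3, x4, x5, x6 as bits, MSB first):
  row 0 [000000]: ((NOT 0 IMPLIES (0 AND 0)) IMPLIES ((0 XOR 0) XOR (0 AND 0))) -> 1
  row 1 [000001]: ((NOT 0 IMPLIES (0 AND 0)) IMPLIES ((0 XOR 0) XOR (0 AND 0))) -> 1
  row 2 [000010]: ((NOT 0 IMPLIES (0 AND 1)) IMPLIES ((1 XOR 0) XOR (0 AND 0))) -> 1
  row 3 [000011]: ((NOT 0 IMPLIES (0 AND 1)) IMPLIES ((1 XOR 0) XOR (0 AND 0))) -> 1
  row 4 [000100]: ((NOT 1 IMPLIES (1 AND 0)) IMPLIES ((0 XOR 1) XOR (0 AND 1))) -> 1
  (every remaining row is evaluated the same way; all 64 results are listed next)
Full result column, 8 rows per line (x1,x2,x3 fixed per line; x4,x5,x6 runs 000..111 left to right):
  rows 0-7 [x1,x2,x3=000]: 11111100  (ones: 6)
  rows 8-15 [x1,x2,x3=001]: 11110011  (ones: 6)
  rows 16-23 [x1,x2,x3=010]: 11111100  (ones: 6)
  rows 24-31 [x1,x2,x3=011]: 11110011  (ones: 6)
  rows 32-39 [x1,x2,x3=100]: 11111100  (ones: 6)
  rows 40-47 [x1,x2,x3=101]: 11110011  (ones: 6)
  rows 48-55 [x1,x2,x3=110]: 11111100  (ones: 6)
  rows 56-63 [x1,x2,x3=111]: 11110011  (ones: 6)
Count of 1-rows = 6+6+6+6+6+6+6+6 = 48

48


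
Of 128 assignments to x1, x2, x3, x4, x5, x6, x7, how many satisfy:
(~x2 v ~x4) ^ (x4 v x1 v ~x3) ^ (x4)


CNF with 3 clauses over 7 vars (128 assignments).
An assignment satisfies CNF iff every clause has >=1 true literal.
Check each row (bits = x1,x2,x3,x4,x5,x6,x7; clause T/F shown):
  row 0 [0000000]: clauses=TTF -> 0
  row 1 [0000001]: clauses=TTF -> 0
  row 2 [0000010]: clauses=TTF -> 0
  row 3 [0000011]: clauses=TTF -> 0
  row 4 [0000100]: clauses=TTF -> 0
  (every remaining row is evaluated the same way; all 128 results are listed next)
Full result column, 8 rows per line (x1,x2,x3,x4 fixed per line; x5,x6,x7 runs 000..111 left to right):
  rows 0-7 [x1,x2,x3,x4=0000]: 00000000  (ones: 0)
  rows 8-15 [x1,x2,x3,x4=0001]: 11111111  (ones: 8)
  rows 16-23 [x1,x2,x3,x4=0010]: 00000000  (ones: 0)
  rows 24-31 [x1,x2,x3,x4=0011]: 11111111  (ones: 8)
  rows 32-39 [x1,x2,x3,x4=0100]: 00000000  (ones: 0)
  rows 40-47 [x1,x2,x3,x4=0101]: 00000000  (ones: 0)
  rows 48-55 [x1,x2,x3,x4=0110]: 00000000  (ones: 0)
  rows 56-63 [x1,x2,x3,x4=0111]: 00000000  (ones: 0)
  rows 64-71 [x1,x2,x3,x4=1000]: 00000000  (ones: 0)
  rows 72-79 [x1,x2,x3,x4=1001]: 11111111  (ones: 8)
  rows 80-87 [x1,x2,x3,x4=1010]: 00000000  (ones: 0)
  rows 88-95 [x1,x2,x3,x4=1011]: 11111111  (ones: 8)
  rows 96-103 [x1,x2,x3,x4=1100]: 00000000  (ones: 0)
  rows 104-111 [x1,x2,x3,x4=1101]: 00000000  (ones: 0)
  rows 112-119 [x1,x2,x3,x4=1110]: 00000000  (ones: 0)
  rows 120-127 [x1,x2,x3,x4=1111]: 00000000  (ones: 0)
Satisfying assignments = 0+8+0+8+0+0+0+0+0+8+0+8+0+0+0+0 = 32

32


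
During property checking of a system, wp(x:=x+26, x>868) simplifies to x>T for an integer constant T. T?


Formula: wp(x:=E, P) = P[E/x] (substitute E for x in postcondition)
Step 1: Postcondition: x>868
Step 2: Substitute x+26 for x: x+26>868
Step 3: Solve for x: x > 868-26 = 842

842


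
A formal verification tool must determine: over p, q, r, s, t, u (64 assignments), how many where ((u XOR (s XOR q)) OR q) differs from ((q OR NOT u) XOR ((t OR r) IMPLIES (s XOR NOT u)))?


F1 = ((u XOR (s XOR q)) OR q)
F2 = ((q OR NOT u) XOR ((t OR r) IMPLIES (s XOR NOT u)))
Evaluate both on each of 64 rows (bits = p,q,r,s,t,u):
  row 0 [000000]: F1=0 F2=0 -> 0
  row 1 [000001]: F1=1 F2=1 -> 0
  row 2 [000010]: F1=0 F2=0 -> 0
  row 3 [000011]: F1=1 F2=0 (differ) -> 1
  row 4 [000100]: F1=1 F2=0 (differ) -> 1
  (every remaining row is evaluated the same way; all 64 results are listed next)
Full result column, 8 rows per line (p,q,r fixed per line; s,t,u runs 000..111 left to right):
  rows 0-7 [p,q,r=000]: 00011101  (ones: 4)
  rows 8-15 [p,q,r=001]: 01010101  (ones: 4)
  rows 16-23 [p,q,r=010]: 11101101  (ones: 6)
  rows 24-31 [p,q,r=011]: 10100101  (ones: 4)
  rows 32-39 [p,q,r=100]: 00011101  (ones: 4)
  rows 40-47 [p,q,r=101]: 01010101  (ones: 4)
  rows 48-55 [p,q,r=110]: 11101101  (ones: 6)
  rows 56-63 [p,q,r=111]: 10100101  (ones: 4)
Disagreements = 4+4+6+4+4+4+6+4 = 36

36


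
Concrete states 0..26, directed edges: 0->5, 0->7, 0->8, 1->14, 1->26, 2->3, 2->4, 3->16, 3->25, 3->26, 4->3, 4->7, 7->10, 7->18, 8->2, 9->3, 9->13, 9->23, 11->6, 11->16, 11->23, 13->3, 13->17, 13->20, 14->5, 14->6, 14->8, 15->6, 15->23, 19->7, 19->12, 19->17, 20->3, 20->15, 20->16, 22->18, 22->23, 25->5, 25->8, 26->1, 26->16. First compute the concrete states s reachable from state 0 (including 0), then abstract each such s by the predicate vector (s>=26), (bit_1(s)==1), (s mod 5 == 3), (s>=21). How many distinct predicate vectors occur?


BFS from 0:
Concrete reachable: {0, 1, 2, 3, 4, 5, 6, 7, 8, 10, 14, 16, 18, 25, 26}
Abstract via predicates (s>=26), (bit_1(s)==1), (s mod 5 == 3), (s>=21):
  (0,0,0,0) <- {0, 1, 4, 5, 16}
  (0,0,0,1) <- {25}
  (0,0,1,0) <- {8}
  (0,1,0,0) <- {2, 6, 7, 10, 14}
  (0,1,1,0) <- {3, 18}
  (1,1,0,1) <- {26}
Distinct abstract states = 6

6


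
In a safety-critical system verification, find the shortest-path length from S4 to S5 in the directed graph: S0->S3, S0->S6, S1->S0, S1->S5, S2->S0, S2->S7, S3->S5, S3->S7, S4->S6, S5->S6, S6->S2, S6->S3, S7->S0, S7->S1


BFS layer-by-layer from S4:
  dist 0: {S4}
  dist 1: {S6}
  dist 2: {S2, S3}
  dist 3: {S0, S5, S7}
  -> S5 reached at distance 3
Shortest path length = 3

3


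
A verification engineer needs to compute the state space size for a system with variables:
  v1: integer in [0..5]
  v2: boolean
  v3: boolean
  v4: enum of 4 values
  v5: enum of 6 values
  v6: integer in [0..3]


State space = product of domain sizes of all variables.
Domain sizes:
  v1 (integer in [0..5]): 6
  v2 (boolean): 2
  v3 (boolean): 2
  v4 (enum of 4 values): 4
  v5 (enum of 6 values): 6
  v6 (integer in [0..3]): 4
Product = 6 * 2 * 2 * 4 * 6 * 4 = 2304

2304


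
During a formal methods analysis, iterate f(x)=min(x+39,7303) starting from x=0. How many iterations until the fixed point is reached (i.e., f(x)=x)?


Step 1: x=0, cap=7303, increment=39
Step 2: x grows by 39 each step until capped at 7303; fixed point is x=7303
Step 3: iterations = ceil(7303/39) = 188

188


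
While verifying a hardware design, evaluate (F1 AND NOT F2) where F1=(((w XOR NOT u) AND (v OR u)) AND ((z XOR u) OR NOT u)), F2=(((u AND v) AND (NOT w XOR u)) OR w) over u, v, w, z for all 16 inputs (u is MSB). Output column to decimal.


F1 = (((w XOR NOT u) AND (v OR u)) AND ((z XOR u) OR NOT u))
F2 = (((u AND v) AND (NOT w XOR u)) OR w)
Counterexample to F1=>F2 is where F1=1 and F2=0.
Evaluate each row (bits = u,v,w,z, MSB first):
  row 0 [0000]: F1=0 F2=0 -> F1&~F2 -> 0
  row 1 [0001]: F1=0 F2=0 -> F1&~F2 -> 0
  row 2 [0010]: F1=0 F2=1 -> F1&~F2 -> 0
  row 3 [0011]: F1=0 F2=1 -> F1&~F2 -> 0
  row 4 [0100]: F1=1 F2=0 -> F1&~F2 -> 1
  row 5 [0101]: F1=1 F2=0 -> F1&~F2 -> 1
  row 6 [0110]: F1=0 F2=1 -> F1&~F2 -> 0
  row 7 [0111]: F1=0 F2=1 -> F1&~F2 -> 0
  row 8 [1000]: F1=0 F2=0 -> F1&~F2 -> 0
  row 9 [1001]: F1=0 F2=0 -> F1&~F2 -> 0
  row 10 [1010]: F1=1 F2=1 -> F1&~F2 -> 0
  row 11 [1011]: F1=0 F2=1 -> F1&~F2 -> 0
  row 12 [1100]: F1=0 F2=0 -> F1&~F2 -> 0
  row 13 [1101]: F1=0 F2=0 -> F1&~F2 -> 0
  row 14 [1110]: F1=1 F2=1 -> F1&~F2 -> 0
  row 15 [1111]: F1=0 F2=1 -> F1&~F2 -> 0
Full result column, 4 rows per line (u,v fixed per line; w,z runs 00..11 left to right):
  rows 0-3 [u,v=00]: 0000  = hex 0
  rows 4-7 [u,v=01]: 1100  = hex C
  rows 8-11 [u,v=10]: 0000  = hex 0
  rows 12-15 [u,v=11]: 0000  = hex 0
Counterexample vector (row 0 .. row 15) = 0000110000000000
Output column grouped in 4s = 0000 1100 0000 0000 = 0x0C00
Convert to decimal digit by digit (value = value*16 + digit):
  0 -> 0
  0*16 + 12 (C) = 12
  12*16 + 0 = 192
  192*16 + 0 = 3072
Decimal = 3072

3072


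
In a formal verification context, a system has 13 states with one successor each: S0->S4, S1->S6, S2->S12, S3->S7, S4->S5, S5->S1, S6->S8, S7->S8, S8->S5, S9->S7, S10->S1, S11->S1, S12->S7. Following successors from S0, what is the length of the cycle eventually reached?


Trace from S0 until a state repeats:
  S0 -> S4 -> S5 -> S1 -> S6 -> S8 -> S5
S5 first seen at step 2, revisited at step 6.
Cycle length = 6 - 2 = 4

4


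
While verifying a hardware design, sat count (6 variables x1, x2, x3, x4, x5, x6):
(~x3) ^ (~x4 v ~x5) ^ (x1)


CNF with 3 clauses over 6 vars (64 assignments).
An assignment satisfies CNF iff every clause has >=1 true literal.
Check each row (bits = x1,x2,x3,x4,x5,x6; clause T/F shown):
  row 0 [000000]: clauses=TTF -> 0
  row 1 [000001]: clauses=TTF -> 0
  row 2 [000010]: clauses=TTF -> 0
  row 3 [000011]: clauses=TTF -> 0
  row 4 [000100]: clauses=TTF -> 0
  (every remaining row is evaluated the same way; all 64 results are listed next)
Full result column, 8 rows per line (x1,x2,x3 fixed per line; x4,x5,x6 runs 000..111 left to right):
  rows 0-7 [x1,x2,x3=000]: 00000000  (ones: 0)
  rows 8-15 [x1,x2,x3=001]: 00000000  (ones: 0)
  rows 16-23 [x1,x2,x3=010]: 00000000  (ones: 0)
  rows 24-31 [x1,x2,x3=011]: 00000000  (ones: 0)
  rows 32-39 [x1,x2,x3=100]: 11111100  (ones: 6)
  rows 40-47 [x1,x2,x3=101]: 00000000  (ones: 0)
  rows 48-55 [x1,x2,x3=110]: 11111100  (ones: 6)
  rows 56-63 [x1,x2,x3=111]: 00000000  (ones: 0)
Satisfying assignments = 0+0+0+0+6+0+6+0 = 12

12


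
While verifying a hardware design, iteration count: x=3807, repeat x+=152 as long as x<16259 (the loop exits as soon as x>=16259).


Step 1: x goes from 3807 toward 16259 by 152; the body runs while x<16259, so iterations = ceil((bound-start)/step)
Step 2: Distance=12452
Step 3: ceil(12452/152)=82

82


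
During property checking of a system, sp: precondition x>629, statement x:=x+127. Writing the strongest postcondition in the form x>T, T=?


Formula: sp(P, x:=E) = exists old_x. (x = E[old_x/x]) AND P[old_x/x] (old_x is the value of x before the assignment; eliminate old_x by solving x = E[old_x/x] for old_x)
Step 1: Precondition P: x>629, i.e. old_x > 629
Step 2: Assignment gives x = old_x + 127, so old_x = x - 127
Step 3: Substitute into P: x - 127 > 629
Step 4: Simplify: x > 629+127 = 756

756


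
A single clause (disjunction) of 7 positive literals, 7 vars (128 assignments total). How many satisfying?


Step 1: Total=2^7=128
Step 2: Unsat when all 7 false: 2^0=1
Step 3: Sat=128-1=127

127


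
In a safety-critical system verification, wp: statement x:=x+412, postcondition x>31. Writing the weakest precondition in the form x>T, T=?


Formula: wp(x:=E, P) = P[E/x] (substitute E for x in postcondition)
Step 1: Postcondition: x>31
Step 2: Substitute x+412 for x: x+412>31
Step 3: Solve for x: x > 31-412 = -381

-381


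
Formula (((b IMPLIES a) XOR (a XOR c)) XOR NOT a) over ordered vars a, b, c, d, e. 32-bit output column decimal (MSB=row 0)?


Formula: (((b IMPLIES a) XOR (a XOR c)) XOR NOT a) over a, b, c, d, e (32 rows)
Evaluate each row (bits = a,b,c,d,e, MSB first):
  row 0 [00000]: (((0 IMPLIES 0) XOR (0 XOR 0)) XOR NOT 0) -> 0
  row 1 [00001]: (((0 IMPLIES 0) XOR (0 XOR 0)) XOR NOT 0) -> 0
  row 2 [00010]: (((0 IMPLIES 0) XOR (0 XOR 0)) XOR NOT 0) -> 0
  row 3 [00011]: (((0 IMPLIES 0) XOR (0 XOR 0)) XOR NOT 0) -> 0
  row 4 [00100]: (((0 IMPLIES 0) XOR (0 XOR 1)) XOR NOT 0) -> 1
  row 5 [00101]: (((0 IMPLIES 0) XOR (0 XOR 1)) XOR NOT 0) -> 1
  row 6 [00110]: (((0 IMPLIES 0) XOR (0 XOR 1)) XOR NOT 0) -> 1
  row 7 [00111]: (((0 IMPLIES 0) XOR (0 XOR 1)) XOR NOT 0) -> 1
  row 8 [01000]: (((1 IMPLIES 0) XOR (0 XOR 0)) XOR NOT 0) -> 1
  row 9 [01001]: (((1 IMPLIES 0) XOR (0 XOR 0)) XOR NOT 0) -> 1
  row 10 [01010]: (((1 IMPLIES 0) XOR (0 XOR 0)) XOR NOT 0) -> 1
  row 11 [01011]: (((1 IMPLIES 0) XOR (0 XOR 0)) XOR NOT 0) -> 1
  row 12 [01100]: (((1 IMPLIES 0) XOR (0 XOR 1)) XOR NOT 0) -> 0
  row 13 [01101]: (((1 IMPLIES 0) XOR (0 XOR 1)) XOR NOT 0) -> 0
  row 14 [01110]: (((1 IMPLIES 0) XOR (0 XOR 1)) XOR NOT 0) -> 0
  row 15 [01111]: (((1 IMPLIES 0) XOR (0 XOR 1)) XOR NOT 0) -> 0
  row 16 [10000]: (((0 IMPLIES 1) XOR (1 XOR 0)) XOR NOT 1) -> 0
  row 17 [10001]: (((0 IMPLIES 1) XOR (1 XOR 0)) XOR NOT 1) -> 0
  row 18 [10010]: (((0 IMPLIES 1) XOR (1 XOR 0)) XOR NOT 1) -> 0
  row 19 [10011]: (((0 IMPLIES 1) XOR (1 XOR 0)) XOR NOT 1) -> 0
  row 20 [10100]: (((0 IMPLIES 1) XOR (1 XOR 1)) XOR NOT 1) -> 1
  row 21 [10101]: (((0 IMPLIES 1) XOR (1 XOR 1)) XOR NOT 1) -> 1
  row 22 [10110]: (((0 IMPLIES 1) XOR (1 XOR 1)) XOR NOT 1) -> 1
  row 23 [10111]: (((0 IMPLIES 1) XOR (1 XOR 1)) XOR NOT 1) -> 1
  row 24 [11000]: (((1 IMPLIES 1) XOR (1 XOR 0)) XOR NOT 1) -> 0
  row 25 [11001]: (((1 IMPLIES 1) XOR (1 XOR 0)) XOR NOT 1) -> 0
  row 26 [11010]: (((1 IMPLIES 1) XOR (1 XOR 0)) XOR NOT 1) -> 0
  row 27 [11011]: (((1 IMPLIES 1) XOR (1 XOR 0)) XOR NOT 1) -> 0
  row 28 [11100]: (((1 IMPLIES 1) XOR (1 XOR 1)) XOR NOT 1) -> 1
  row 29 [11101]: (((1 IMPLIES 1) XOR (1 XOR 1)) XOR NOT 1) -> 1
  row 30 [11110]: (((1 IMPLIES 1) XOR (1 XOR 1)) XOR NOT 1) -> 1
  row 31 [11111]: (((1 IMPLIES 1) XOR (1 XOR 1)) XOR NOT 1) -> 1
Full result column, 4 rows per line (a,b,c fixed per line; d,e runs 00..11 left to right):
  rows 0-3 [a,b,c=000]: 0000  = hex 0
  rows 4-7 [a,b,c=001]: 1111  = hex F
  rows 8-11 [a,b,c=010]: 1111  = hex F
  rows 12-15 [a,b,c=011]: 0000  = hex 0
  rows 16-19 [a,b,c=100]: 0000  = hex 0
  rows 20-23 [a,b,c=101]: 1111  = hex F
  rows 24-27 [a,b,c=110]: 0000  = hex 0
  rows 28-31 [a,b,c=111]: 1111  = hex F
Output column (row 0 .. row 31) = 00001111111100000000111100001111
Output column grouped in 4s = 0000 1111 1111 0000 0000 1111 0000 1111 = 0x0FF00F0F
Convert to decimal digit by digit (value = value*16 + digit):
  0 -> 0
  0*16 + 15 (F) = 15
  15*16 + 15 (F) = 255
  255*16 + 0 = 4080
  4080*16 + 0 = 65280
  65280*16 + 15 (F) = 1044495
  1044495*16 + 0 = 16711920
  16711920*16 + 15 (F) = 267390735
Decimal = 267390735

267390735


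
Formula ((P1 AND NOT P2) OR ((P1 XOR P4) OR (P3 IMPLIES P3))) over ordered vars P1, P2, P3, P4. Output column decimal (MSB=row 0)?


Formula: ((P1 AND NOT P2) OR ((P1 XOR P4) OR (P3 IMPLIES P3))) over P1, P2, P3, P4 (16 rows)
Evaluate each row (bits = P1,P2,P3,P4, MSB first):
  row 0 [0000]: ((0 AND NOT 0) OR ((0 XOR 0) OR (0 IMPLIES 0))) -> 1
  row 1 [0001]: ((0 AND NOT 0) OR ((0 XOR 1) OR (0 IMPLIES 0))) -> 1
  row 2 [0010]: ((0 AND NOT 0) OR ((0 XOR 0) OR (1 IMPLIES 1))) -> 1
  row 3 [0011]: ((0 AND NOT 0) OR ((0 XOR 1) OR (1 IMPLIES 1))) -> 1
  row 4 [0100]: ((0 AND NOT 1) OR ((0 XOR 0) OR (0 IMPLIES 0))) -> 1
  row 5 [0101]: ((0 AND NOT 1) OR ((0 XOR 1) OR (0 IMPLIES 0))) -> 1
  row 6 [0110]: ((0 AND NOT 1) OR ((0 XOR 0) OR (1 IMPLIES 1))) -> 1
  row 7 [0111]: ((0 AND NOT 1) OR ((0 XOR 1) OR (1 IMPLIES 1))) -> 1
  row 8 [1000]: ((1 AND NOT 0) OR ((1 XOR 0) OR (0 IMPLIES 0))) -> 1
  row 9 [1001]: ((1 AND NOT 0) OR ((1 XOR 1) OR (0 IMPLIES 0))) -> 1
  row 10 [1010]: ((1 AND NOT 0) OR ((1 XOR 0) OR (1 IMPLIES 1))) -> 1
  row 11 [1011]: ((1 AND NOT 0) OR ((1 XOR 1) OR (1 IMPLIES 1))) -> 1
  row 12 [1100]: ((1 AND NOT 1) OR ((1 XOR 0) OR (0 IMPLIES 0))) -> 1
  row 13 [1101]: ((1 AND NOT 1) OR ((1 XOR 1) OR (0 IMPLIES 0))) -> 1
  row 14 [1110]: ((1 AND NOT 1) OR ((1 XOR 0) OR (1 IMPLIES 1))) -> 1
  row 15 [1111]: ((1 AND NOT 1) OR ((1 XOR 1) OR (1 IMPLIES 1))) -> 1
Full result column, 4 rows per line (P1,P2 fixed per line; P3,P4 runs 00..11 left to right):
  rows 0-3 [P1,P2=00]: 1111  = hex F
  rows 4-7 [P1,P2=01]: 1111  = hex F
  rows 8-11 [P1,P2=10]: 1111  = hex F
  rows 12-15 [P1,P2=11]: 1111  = hex F
Output column (row 0 .. row 15) = 1111111111111111
Output column grouped in 4s = 1111 1111 1111 1111 = 0xFFFF
Convert to decimal digit by digit (value = value*16 + digit):
  F -> 15
  15*16 + 15 (F) = 255
  255*16 + 15 (F) = 4095
  4095*16 + 15 (F) = 65535
Decimal = 65535

65535


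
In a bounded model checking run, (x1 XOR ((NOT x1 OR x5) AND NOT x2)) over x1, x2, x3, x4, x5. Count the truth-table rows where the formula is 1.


Formula: (x1 XOR ((NOT x1 OR x5) AND NOT x2)) over 5 vars (32 rows)
Evaluate each row (x1, x2, x3, x4, x5 as bits, MSB first):
  row 0 [00000]: (0 XOR ((NOT 0 OR 0) AND NOT 0)) -> 1
  row 1 [00001]: (0 XOR ((NOT 0 OR 1) AND NOT 0)) -> 1
  row 2 [00010]: (0 XOR ((NOT 0 OR 0) AND NOT 0)) -> 1
  row 3 [00011]: (0 XOR ((NOT 0 OR 1) AND NOT 0)) -> 1
  row 4 [00100]: (0 XOR ((NOT 0 OR 0) AND NOT 0)) -> 1
  row 5 [00101]: (0 XOR ((NOT 0 OR 1) AND NOT 0)) -> 1
  row 6 [00110]: (0 XOR ((NOT 0 OR 0) AND NOT 0)) -> 1
  row 7 [00111]: (0 XOR ((NOT 0 OR 1) AND NOT 0)) -> 1
  row 8 [01000]: (0 XOR ((NOT 0 OR 0) AND NOT 1)) -> 0
  row 9 [01001]: (0 XOR ((NOT 0 OR 1) AND NOT 1)) -> 0
  row 10 [01010]: (0 XOR ((NOT 0 OR 0) AND NOT 1)) -> 0
  row 11 [01011]: (0 XOR ((NOT 0 OR 1) AND NOT 1)) -> 0
  row 12 [01100]: (0 XOR ((NOT 0 OR 0) AND NOT 1)) -> 0
  row 13 [01101]: (0 XOR ((NOT 0 OR 1) AND NOT 1)) -> 0
  row 14 [01110]: (0 XOR ((NOT 0 OR 0) AND NOT 1)) -> 0
  row 15 [01111]: (0 XOR ((NOT 0 OR 1) AND NOT 1)) -> 0
  row 16 [10000]: (1 XOR ((NOT 1 OR 0) AND NOT 0)) -> 1
  row 17 [10001]: (1 XOR ((NOT 1 OR 1) AND NOT 0)) -> 0
  row 18 [10010]: (1 XOR ((NOT 1 OR 0) AND NOT 0)) -> 1
  row 19 [10011]: (1 XOR ((NOT 1 OR 1) AND NOT 0)) -> 0
  row 20 [10100]: (1 XOR ((NOT 1 OR 0) AND NOT 0)) -> 1
  row 21 [10101]: (1 XOR ((NOT 1 OR 1) AND NOT 0)) -> 0
  row 22 [10110]: (1 XOR ((NOT 1 OR 0) AND NOT 0)) -> 1
  row 23 [10111]: (1 XOR ((NOT 1 OR 1) AND NOT 0)) -> 0
  row 24 [11000]: (1 XOR ((NOT 1 OR 0) AND NOT 1)) -> 1
  row 25 [11001]: (1 XOR ((NOT 1 OR 1) AND NOT 1)) -> 1
  row 26 [11010]: (1 XOR ((NOT 1 OR 0) AND NOT 1)) -> 1
  row 27 [11011]: (1 XOR ((NOT 1 OR 1) AND NOT 1)) -> 1
  row 28 [11100]: (1 XOR ((NOT 1 OR 0) AND NOT 1)) -> 1
  row 29 [11101]: (1 XOR ((NOT 1 OR 1) AND NOT 1)) -> 1
  row 30 [11110]: (1 XOR ((NOT 1 OR 0) AND NOT 1)) -> 1
  row 31 [11111]: (1 XOR ((NOT 1 OR 1) AND NOT 1)) -> 1
Full result column, 8 rows per line (x1,x2 fixed per line; x3,x4,x5 runs 000..111 left to right):
  rows 0-7 [x1,x2=00]: 11111111  (ones: 8)
  rows 8-15 [x1,x2=01]: 00000000  (ones: 0)
  rows 16-23 [x1,x2=10]: 10101010  (ones: 4)
  rows 24-31 [x1,x2=11]: 11111111  (ones: 8)
Count of 1-rows = 8+0+4+8 = 20

20


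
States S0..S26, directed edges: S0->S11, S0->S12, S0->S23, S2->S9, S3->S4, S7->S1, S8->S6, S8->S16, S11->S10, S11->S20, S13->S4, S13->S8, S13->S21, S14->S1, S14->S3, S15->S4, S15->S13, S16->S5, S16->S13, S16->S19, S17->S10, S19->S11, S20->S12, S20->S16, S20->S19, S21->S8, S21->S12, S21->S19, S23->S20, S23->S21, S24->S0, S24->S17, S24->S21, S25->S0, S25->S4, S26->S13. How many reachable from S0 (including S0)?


BFS from S0:
  layer 0: {S0}
  layer 1: {S11, S12, S23}
  layer 2: {S10, S20, S21}
  layer 3: {S8, S16, S19}
  layer 4: {S5, S6, S13}
  layer 5: {S4}
Reachable set: {S0, S4, S5, S6, S8, S10, S11, S12, S13, S16, S19, S20, S21, S23}
Count = 14

14


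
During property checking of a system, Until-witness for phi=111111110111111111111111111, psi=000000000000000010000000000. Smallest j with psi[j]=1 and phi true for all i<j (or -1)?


(phi U psi) at 0: need smallest j with psi[j]=1 and phi[i]=1 for all i in [0,j).
Scan from step 0:
  step 0: phi=1, psi=0 -> continue
  step 1: phi=1, psi=0 -> continue
  step 2: phi=1, psi=0 -> continue
  step 3: phi=1, psi=0 -> continue
  step 8: phi=0 -> phi-prefix broken from here
  step 16: psi=1 but phi already failed -> not a witness
  end of trace: no witness -> -1
Witness step = -1

-1


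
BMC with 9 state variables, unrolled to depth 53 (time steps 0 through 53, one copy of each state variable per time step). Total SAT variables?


BMC unrolls to depth k, creating one copy of each state var for steps 0..k.
Step count = 53 + 1 = 54 (steps 0 through 53)
Vars per step = 9
Total = 9 * 54 = 486

486


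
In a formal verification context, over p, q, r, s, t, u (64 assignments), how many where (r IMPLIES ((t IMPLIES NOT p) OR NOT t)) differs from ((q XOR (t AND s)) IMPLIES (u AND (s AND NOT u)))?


F1 = (r IMPLIES ((t IMPLIES NOT p) OR NOT t))
F2 = ((q XOR (t AND s)) IMPLIES (u AND (s AND NOT u)))
Evaluate both on each of 64 rows (bits = p,q,r,s,t,u):
  row 0 [000000]: F1=1 F2=1 -> 0
  row 1 [000001]: F1=1 F2=1 -> 0
  row 2 [000010]: F1=1 F2=1 -> 0
  row 3 [000011]: F1=1 F2=1 -> 0
  row 4 [000100]: F1=1 F2=1 -> 0
  (every remaining row is evaluated the same way; all 64 results are listed next)
Full result column, 8 rows per line (p,q,r fixed per line; s,t,u runs 000..111 left to right):
  rows 0-7 [p,q,r=000]: 00000011  (ones: 2)
  rows 8-15 [p,q,r=001]: 00000011  (ones: 2)
  rows 16-23 [p,q,r=010]: 11111100  (ones: 6)
  rows 24-31 [p,q,r=011]: 11111100  (ones: 6)
  rows 32-39 [p,q,r=100]: 00000011  (ones: 2)
  rows 40-47 [p,q,r=101]: 00110000  (ones: 2)
  rows 48-55 [p,q,r=110]: 11111100  (ones: 6)
  rows 56-63 [p,q,r=111]: 11001111  (ones: 6)
Disagreements = 2+2+6+6+2+2+6+6 = 32

32


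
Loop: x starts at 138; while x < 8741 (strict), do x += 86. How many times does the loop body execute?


Step 1: x goes from 138 toward 8741 by 86; the body runs while x<8741, so iterations = ceil((bound-start)/step)
Step 2: Distance=8603
Step 3: ceil(8603/86)=101

101


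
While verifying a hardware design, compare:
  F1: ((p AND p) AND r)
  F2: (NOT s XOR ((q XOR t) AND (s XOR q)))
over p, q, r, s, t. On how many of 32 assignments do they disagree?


F1 = ((p AND p) AND r)
F2 = (NOT s XOR ((q XOR t) AND (s XOR q)))
Evaluate both on each of 32 rows (bits = p,q,r,s,t):
  row 0 [00000]: F1=0 F2=1 (differ) -> 1
  row 1 [00001]: F1=0 F2=1 (differ) -> 1
  row 2 [00010]: F1=0 F2=0 -> 0
  row 3 [00011]: F1=0 F2=1 (differ) -> 1
  row 4 [00100]: F1=0 F2=1 (differ) -> 1
  row 5 [00101]: F1=0 F2=1 (differ) -> 1
  row 6 [00110]: F1=0 F2=0 -> 0
  row 7 [00111]: F1=0 F2=1 (differ) -> 1
  row 8 [01000]: F1=0 F2=0 -> 0
  row 9 [01001]: F1=0 F2=1 (differ) -> 1
  row 10 [01010]: F1=0 F2=0 -> 0
  row 11 [01011]: F1=0 F2=0 -> 0
  row 12 [01100]: F1=0 F2=0 -> 0
  row 13 [01101]: F1=0 F2=1 (differ) -> 1
  row 14 [01110]: F1=0 F2=0 -> 0
  row 15 [01111]: F1=0 F2=0 -> 0
  row 16 [10000]: F1=0 F2=1 (differ) -> 1
  row 17 [10001]: F1=0 F2=1 (differ) -> 1
  row 18 [10010]: F1=0 F2=0 -> 0
  row 19 [10011]: F1=0 F2=1 (differ) -> 1
  row 20 [10100]: F1=1 F2=1 -> 0
  row 21 [10101]: F1=1 F2=1 -> 0
  row 22 [10110]: F1=1 F2=0 (differ) -> 1
  row 23 [10111]: F1=1 F2=1 -> 0
  row 24 [11000]: F1=0 F2=0 -> 0
  row 25 [11001]: F1=0 F2=1 (differ) -> 1
  row 26 [11010]: F1=0 F2=0 -> 0
  row 27 [11011]: F1=0 F2=0 -> 0
  row 28 [11100]: F1=1 F2=0 (differ) -> 1
  row 29 [11101]: F1=1 F2=1 -> 0
  row 30 [11110]: F1=1 F2=0 (differ) -> 1
  row 31 [11111]: F1=1 F2=0 (differ) -> 1
Full result column, 8 rows per line (p,q fixed per line; r,s,t runs 000..111 left to right):
  rows 0-7 [p,q=00]: 11011101  (ones: 6)
  rows 8-15 [p,q=01]: 01000100  (ones: 2)
  rows 16-23 [p,q=10]: 11010010  (ones: 4)
  rows 24-31 [p,q=11]: 01001011  (ones: 4)
Disagreements = 6+2+4+4 = 16

16


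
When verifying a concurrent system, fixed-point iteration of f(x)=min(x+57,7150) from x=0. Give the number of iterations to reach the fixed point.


Step 1: x=0, cap=7150, increment=57
Step 2: x grows by 57 each step until capped at 7150; fixed point is x=7150
Step 3: iterations = ceil(7150/57) = 126

126


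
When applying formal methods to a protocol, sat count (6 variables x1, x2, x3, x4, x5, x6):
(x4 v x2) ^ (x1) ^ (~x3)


CNF with 3 clauses over 6 vars (64 assignments).
An assignment satisfies CNF iff every clause has >=1 true literal.
Check each row (bits = x1,x2,x3,x4,x5,x6; clause T/F shown):
  row 0 [000000]: clauses=FFT -> 0
  row 1 [000001]: clauses=FFT -> 0
  row 2 [000010]: clauses=FFT -> 0
  row 3 [000011]: clauses=FFT -> 0
  row 4 [000100]: clauses=TFT -> 0
  (every remaining row is evaluated the same way; all 64 results are listed next)
Full result column, 8 rows per line (x1,x2,x3 fixed per line; x4,x5,x6 runs 000..111 left to right):
  rows 0-7 [x1,x2,x3=000]: 00000000  (ones: 0)
  rows 8-15 [x1,x2,x3=001]: 00000000  (ones: 0)
  rows 16-23 [x1,x2,x3=010]: 00000000  (ones: 0)
  rows 24-31 [x1,x2,x3=011]: 00000000  (ones: 0)
  rows 32-39 [x1,x2,x3=100]: 00001111  (ones: 4)
  rows 40-47 [x1,x2,x3=101]: 00000000  (ones: 0)
  rows 48-55 [x1,x2,x3=110]: 11111111  (ones: 8)
  rows 56-63 [x1,x2,x3=111]: 00000000  (ones: 0)
Satisfying assignments = 0+0+0+0+4+0+8+0 = 12

12


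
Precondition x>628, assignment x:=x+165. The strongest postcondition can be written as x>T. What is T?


Formula: sp(P, x:=E) = exists old_x. (x = E[old_x/x]) AND P[old_x/x] (old_x is the value of x before the assignment; eliminate old_x by solving x = E[old_x/x] for old_x)
Step 1: Precondition P: x>628, i.e. old_x > 628
Step 2: Assignment gives x = old_x + 165, so old_x = x - 165
Step 3: Substitute into P: x - 165 > 628
Step 4: Simplify: x > 628+165 = 793

793


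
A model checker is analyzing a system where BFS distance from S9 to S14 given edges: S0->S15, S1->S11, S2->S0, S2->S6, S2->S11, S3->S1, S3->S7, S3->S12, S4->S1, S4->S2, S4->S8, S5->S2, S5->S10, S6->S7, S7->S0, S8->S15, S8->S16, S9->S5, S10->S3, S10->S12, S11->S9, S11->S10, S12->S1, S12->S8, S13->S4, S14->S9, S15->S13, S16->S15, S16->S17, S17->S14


BFS layer-by-layer from S9:
  dist 0: {S9}
  dist 1: {S5}
  dist 2: {S2, S10}
  dist 3: {S0, S3, S6, S11, S12}
  dist 4: {S1, S7, S8, S15}
  dist 5: {S13, S16}
  dist 6: {S4, S17}
  dist 7: {S14}
  -> S14 reached at distance 7
Shortest path length = 7

7


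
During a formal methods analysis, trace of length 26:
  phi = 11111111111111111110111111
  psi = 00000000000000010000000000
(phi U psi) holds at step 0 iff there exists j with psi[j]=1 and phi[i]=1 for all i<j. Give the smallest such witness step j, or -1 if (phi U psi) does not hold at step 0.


(phi U psi) at 0: need smallest j with psi[j]=1 and phi[i]=1 for all i in [0,j).
Scan from step 0:
  step 0: phi=1, psi=0 -> continue
  step 1: phi=1, psi=0 -> continue
  step 2: phi=1, psi=0 -> continue
  step 3: phi=1, psi=0 -> continue
  step 15: psi=1 and phi held for [0,15) -> witness found
Witness step = 15

15


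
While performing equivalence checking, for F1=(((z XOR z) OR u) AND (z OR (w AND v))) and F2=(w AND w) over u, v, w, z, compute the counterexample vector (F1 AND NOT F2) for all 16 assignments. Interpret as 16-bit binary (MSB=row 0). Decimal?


F1 = (((z XOR z) OR u) AND (z OR (w AND v)))
F2 = (w AND w)
Counterexample to F1=>F2 is where F1=1 and F2=0.
Evaluate each row (bits = u,v,w,z, MSB first):
  row 0 [0000]: F1=0 F2=0 -> F1&~F2 -> 0
  row 1 [0001]: F1=0 F2=0 -> F1&~F2 -> 0
  row 2 [0010]: F1=0 F2=1 -> F1&~F2 -> 0
  row 3 [0011]: F1=0 F2=1 -> F1&~F2 -> 0
  row 4 [0100]: F1=0 F2=0 -> F1&~F2 -> 0
  row 5 [0101]: F1=0 F2=0 -> F1&~F2 -> 0
  row 6 [0110]: F1=0 F2=1 -> F1&~F2 -> 0
  row 7 [0111]: F1=0 F2=1 -> F1&~F2 -> 0
  row 8 [1000]: F1=0 F2=0 -> F1&~F2 -> 0
  row 9 [1001]: F1=1 F2=0 -> F1&~F2 -> 1
  row 10 [1010]: F1=0 F2=1 -> F1&~F2 -> 0
  row 11 [1011]: F1=1 F2=1 -> F1&~F2 -> 0
  row 12 [1100]: F1=0 F2=0 -> F1&~F2 -> 0
  row 13 [1101]: F1=1 F2=0 -> F1&~F2 -> 1
  row 14 [1110]: F1=1 F2=1 -> F1&~F2 -> 0
  row 15 [1111]: F1=1 F2=1 -> F1&~F2 -> 0
Full result column, 4 rows per line (u,v fixed per line; w,z runs 00..11 left to right):
  rows 0-3 [u,v=00]: 0000  = hex 0
  rows 4-7 [u,v=01]: 0000  = hex 0
  rows 8-11 [u,v=10]: 0100  = hex 4
  rows 12-15 [u,v=11]: 0100  = hex 4
Counterexample vector (row 0 .. row 15) = 0000000001000100
Output column grouped in 4s = 0000 0000 0100 0100 = 0x0044
Convert to decimal digit by digit (value = value*16 + digit):
  0 -> 0
  0*16 + 0 = 0
  0*16 + 4 = 4
  4*16 + 4 = 68
Decimal = 68

68


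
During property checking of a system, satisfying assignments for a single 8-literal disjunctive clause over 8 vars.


Step 1: Total=2^8=256
Step 2: Unsat when all 8 false: 2^0=1
Step 3: Sat=256-1=255

255


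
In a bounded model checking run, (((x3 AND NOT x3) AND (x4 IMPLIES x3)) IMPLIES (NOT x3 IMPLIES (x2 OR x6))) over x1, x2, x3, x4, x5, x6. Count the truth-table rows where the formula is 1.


Formula: (((x3 AND NOT x3) AND (x4 IMPLIES x3)) IMPLIES (NOT x3 IMPLIES (x2 OR x6))) over 6 vars (64 rows)
Evaluate each row (x1, x2, x3, x4, x5, x6 as bits, MSB first):
  row 0 [000000]: (((0 AND NOT 0) AND (0 IMPLIES 0)) IMPLIES (NOT 0 IMPLIES (0 OR 0))) -> 1
  row 1 [000001]: (((0 AND NOT 0) AND (0 IMPLIES 0)) IMPLIES (NOT 0 IMPLIES (0 OR 1))) -> 1
  row 2 [000010]: (((0 AND NOT 0) AND (0 IMPLIES 0)) IMPLIES (NOT 0 IMPLIES (0 OR 0))) -> 1
  row 3 [000011]: (((0 AND NOT 0) AND (0 IMPLIES 0)) IMPLIES (NOT 0 IMPLIES (0 OR 1))) -> 1
  row 4 [000100]: (((0 AND NOT 0) AND (1 IMPLIES 0)) IMPLIES (NOT 0 IMPLIES (0 OR 0))) -> 1
  (every remaining row is evaluated the same way; all 64 results are listed next)
Full result column, 8 rows per line (x1,x2,x3 fixed per line; x4,x5,x6 runs 000..111 left to right):
  rows 0-7 [x1,x2,x3=000]: 11111111  (ones: 8)
  rows 8-15 [x1,x2,x3=001]: 11111111  (ones: 8)
  rows 16-23 [x1,x2,x3=010]: 11111111  (ones: 8)
  rows 24-31 [x1,x2,x3=011]: 11111111  (ones: 8)
  rows 32-39 [x1,x2,x3=100]: 11111111  (ones: 8)
  rows 40-47 [x1,x2,x3=101]: 11111111  (ones: 8)
  rows 48-55 [x1,x2,x3=110]: 11111111  (ones: 8)
  rows 56-63 [x1,x2,x3=111]: 11111111  (ones: 8)
Count of 1-rows = 8+8+8+8+8+8+8+8 = 64

64


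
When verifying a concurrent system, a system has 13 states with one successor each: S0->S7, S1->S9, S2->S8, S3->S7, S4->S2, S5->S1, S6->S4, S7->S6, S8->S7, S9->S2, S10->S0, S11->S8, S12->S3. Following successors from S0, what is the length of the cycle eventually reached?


Trace from S0 until a state repeats:
  S0 -> S7 -> S6 -> S4 -> S2 -> S8 -> S7
S7 first seen at step 1, revisited at step 6.
Cycle length = 6 - 1 = 5

5


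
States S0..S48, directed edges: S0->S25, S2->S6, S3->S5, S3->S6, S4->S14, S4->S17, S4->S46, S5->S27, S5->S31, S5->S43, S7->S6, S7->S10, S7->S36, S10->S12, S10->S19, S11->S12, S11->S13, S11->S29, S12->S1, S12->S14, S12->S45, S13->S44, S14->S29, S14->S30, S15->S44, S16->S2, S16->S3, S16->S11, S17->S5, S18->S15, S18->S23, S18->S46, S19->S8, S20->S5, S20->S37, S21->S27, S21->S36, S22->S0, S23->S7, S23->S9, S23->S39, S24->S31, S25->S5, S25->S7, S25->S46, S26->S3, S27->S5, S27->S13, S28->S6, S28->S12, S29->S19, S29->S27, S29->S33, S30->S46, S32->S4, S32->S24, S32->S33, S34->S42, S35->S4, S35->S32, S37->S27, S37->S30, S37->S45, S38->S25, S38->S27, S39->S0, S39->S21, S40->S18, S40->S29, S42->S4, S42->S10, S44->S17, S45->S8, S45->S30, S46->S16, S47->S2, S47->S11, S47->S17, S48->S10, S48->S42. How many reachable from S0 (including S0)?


BFS from S0:
  layer 0: {S0}
  layer 1: {S25}
  layer 2: {S5, S7, S46}
  layer 3: {S6, S10, S16, S27, S31, S36, S43}
  layer 4: {S2, S3, S11, S12, S13, S19}
  layer 5: {S1, S8, S14, S29, S44, S45}
  layer 6: {S17, S30, S33}
Reachable set: {S0, S1, S2, S3, S5, S6, S7, S8, S10, S11, S12, S13, S14, S16, S17, S19, S25, S27, S29, S30, S31, S33, S36, S43, S44, S45, S46}
Count = 27

27


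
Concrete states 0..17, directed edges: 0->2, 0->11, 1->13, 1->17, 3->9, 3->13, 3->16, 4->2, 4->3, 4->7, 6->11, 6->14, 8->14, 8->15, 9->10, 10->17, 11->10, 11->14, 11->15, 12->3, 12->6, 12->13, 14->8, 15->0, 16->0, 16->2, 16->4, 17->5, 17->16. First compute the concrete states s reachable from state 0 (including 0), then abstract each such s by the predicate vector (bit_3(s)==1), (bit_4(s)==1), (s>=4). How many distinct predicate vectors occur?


BFS from 0:
Concrete reachable: {0, 2, 3, 4, 5, 7, 8, 9, 10, 11, 13, 14, 15, 16, 17}
Abstract via predicates (bit_3(s)==1), (bit_4(s)==1), (s>=4):
  (0,0,0) <- {0, 2, 3}
  (0,0,1) <- {4, 5, 7}
  (0,1,1) <- {16, 17}
  (1,0,1) <- {8, 9, 10, 11, 13, 14, 15}
Distinct abstract states = 4

4


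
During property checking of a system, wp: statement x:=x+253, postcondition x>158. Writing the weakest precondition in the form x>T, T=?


Formula: wp(x:=E, P) = P[E/x] (substitute E for x in postcondition)
Step 1: Postcondition: x>158
Step 2: Substitute x+253 for x: x+253>158
Step 3: Solve for x: x > 158-253 = -95

-95


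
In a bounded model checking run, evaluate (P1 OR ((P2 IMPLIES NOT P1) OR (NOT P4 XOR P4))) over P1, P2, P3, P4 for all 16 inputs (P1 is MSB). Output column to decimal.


Formula: (P1 OR ((P2 IMPLIES NOT P1) OR (NOT P4 XOR P4))) over P1, P2, P3, P4 (16 rows)
Evaluate each row (bits = P1,P2,P3,P4, MSB first):
  row 0 [0000]: (0 OR ((0 IMPLIES NOT 0) OR (NOT 0 XOR 0))) -> 1
  row 1 [0001]: (0 OR ((0 IMPLIES NOT 0) OR (NOT 1 XOR 1))) -> 1
  row 2 [0010]: (0 OR ((0 IMPLIES NOT 0) OR (NOT 0 XOR 0))) -> 1
  row 3 [0011]: (0 OR ((0 IMPLIES NOT 0) OR (NOT 1 XOR 1))) -> 1
  row 4 [0100]: (0 OR ((1 IMPLIES NOT 0) OR (NOT 0 XOR 0))) -> 1
  row 5 [0101]: (0 OR ((1 IMPLIES NOT 0) OR (NOT 1 XOR 1))) -> 1
  row 6 [0110]: (0 OR ((1 IMPLIES NOT 0) OR (NOT 0 XOR 0))) -> 1
  row 7 [0111]: (0 OR ((1 IMPLIES NOT 0) OR (NOT 1 XOR 1))) -> 1
  row 8 [1000]: (1 OR ((0 IMPLIES NOT 1) OR (NOT 0 XOR 0))) -> 1
  row 9 [1001]: (1 OR ((0 IMPLIES NOT 1) OR (NOT 1 XOR 1))) -> 1
  row 10 [1010]: (1 OR ((0 IMPLIES NOT 1) OR (NOT 0 XOR 0))) -> 1
  row 11 [1011]: (1 OR ((0 IMPLIES NOT 1) OR (NOT 1 XOR 1))) -> 1
  row 12 [1100]: (1 OR ((1 IMPLIES NOT 1) OR (NOT 0 XOR 0))) -> 1
  row 13 [1101]: (1 OR ((1 IMPLIES NOT 1) OR (NOT 1 XOR 1))) -> 1
  row 14 [1110]: (1 OR ((1 IMPLIES NOT 1) OR (NOT 0 XOR 0))) -> 1
  row 15 [1111]: (1 OR ((1 IMPLIES NOT 1) OR (NOT 1 XOR 1))) -> 1
Full result column, 4 rows per line (P1,P2 fixed per line; P3,P4 runs 00..11 left to right):
  rows 0-3 [P1,P2=00]: 1111  = hex F
  rows 4-7 [P1,P2=01]: 1111  = hex F
  rows 8-11 [P1,P2=10]: 1111  = hex F
  rows 12-15 [P1,P2=11]: 1111  = hex F
Output column (row 0 .. row 15) = 1111111111111111
Output column grouped in 4s = 1111 1111 1111 1111 = 0xFFFF
Convert to decimal digit by digit (value = value*16 + digit):
  F -> 15
  15*16 + 15 (F) = 255
  255*16 + 15 (F) = 4095
  4095*16 + 15 (F) = 65535
Decimal = 65535

65535


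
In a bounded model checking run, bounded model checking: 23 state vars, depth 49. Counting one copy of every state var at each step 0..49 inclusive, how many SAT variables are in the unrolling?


BMC unrolls to depth k, creating one copy of each state var for steps 0..k.
Step count = 49 + 1 = 50 (steps 0 through 49)
Vars per step = 23
Total = 23 * 50 = 1150

1150


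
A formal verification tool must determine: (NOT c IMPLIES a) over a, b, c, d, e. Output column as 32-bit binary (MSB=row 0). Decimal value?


Formula: (NOT c IMPLIES a) over a, b, c, d, e (32 rows)
Evaluate each row (bits = a,b,c,d,e, MSB first):
  row 0 [00000]: (NOT 0 IMPLIES 0) -> 0
  row 1 [00001]: (NOT 0 IMPLIES 0) -> 0
  row 2 [00010]: (NOT 0 IMPLIES 0) -> 0
  row 3 [00011]: (NOT 0 IMPLIES 0) -> 0
  row 4 [00100]: (NOT 1 IMPLIES 0) -> 1
  row 5 [00101]: (NOT 1 IMPLIES 0) -> 1
  row 6 [00110]: (NOT 1 IMPLIES 0) -> 1
  row 7 [00111]: (NOT 1 IMPLIES 0) -> 1
  row 8 [01000]: (NOT 0 IMPLIES 0) -> 0
  row 9 [01001]: (NOT 0 IMPLIES 0) -> 0
  row 10 [01010]: (NOT 0 IMPLIES 0) -> 0
  row 11 [01011]: (NOT 0 IMPLIES 0) -> 0
  row 12 [01100]: (NOT 1 IMPLIES 0) -> 1
  row 13 [01101]: (NOT 1 IMPLIES 0) -> 1
  row 14 [01110]: (NOT 1 IMPLIES 0) -> 1
  row 15 [01111]: (NOT 1 IMPLIES 0) -> 1
  row 16 [10000]: (NOT 0 IMPLIES 1) -> 1
  row 17 [10001]: (NOT 0 IMPLIES 1) -> 1
  row 18 [10010]: (NOT 0 IMPLIES 1) -> 1
  row 19 [10011]: (NOT 0 IMPLIES 1) -> 1
  row 20 [10100]: (NOT 1 IMPLIES 1) -> 1
  row 21 [10101]: (NOT 1 IMPLIES 1) -> 1
  row 22 [10110]: (NOT 1 IMPLIES 1) -> 1
  row 23 [10111]: (NOT 1 IMPLIES 1) -> 1
  row 24 [11000]: (NOT 0 IMPLIES 1) -> 1
  row 25 [11001]: (NOT 0 IMPLIES 1) -> 1
  row 26 [11010]: (NOT 0 IMPLIES 1) -> 1
  row 27 [11011]: (NOT 0 IMPLIES 1) -> 1
  row 28 [11100]: (NOT 1 IMPLIES 1) -> 1
  row 29 [11101]: (NOT 1 IMPLIES 1) -> 1
  row 30 [11110]: (NOT 1 IMPLIES 1) -> 1
  row 31 [11111]: (NOT 1 IMPLIES 1) -> 1
Full result column, 4 rows per line (a,b,c fixed per line; d,e runs 00..11 left to right):
  rows 0-3 [a,b,c=000]: 0000  = hex 0
  rows 4-7 [a,b,c=001]: 1111  = hex F
  rows 8-11 [a,b,c=010]: 0000  = hex 0
  rows 12-15 [a,b,c=011]: 1111  = hex F
  rows 16-19 [a,b,c=100]: 1111  = hex F
  rows 20-23 [a,b,c=101]: 1111  = hex F
  rows 24-27 [a,b,c=110]: 1111  = hex F
  rows 28-31 [a,b,c=111]: 1111  = hex F
Output column (row 0 .. row 31) = 00001111000011111111111111111111
Output column grouped in 4s = 0000 1111 0000 1111 1111 1111 1111 1111 = 0x0F0FFFFF
Convert to decimal digit by digit (value = value*16 + digit):
  0 -> 0
  0*16 + 15 (F) = 15
  15*16 + 0 = 240
  240*16 + 15 (F) = 3855
  3855*16 + 15 (F) = 61695
  61695*16 + 15 (F) = 987135
  987135*16 + 15 (F) = 15794175
  15794175*16 + 15 (F) = 252706815
Decimal = 252706815

252706815
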